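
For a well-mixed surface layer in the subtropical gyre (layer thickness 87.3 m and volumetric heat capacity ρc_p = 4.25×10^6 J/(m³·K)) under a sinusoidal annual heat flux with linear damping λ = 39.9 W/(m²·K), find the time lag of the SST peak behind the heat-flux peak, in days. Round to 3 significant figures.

62.5 days

Areal heat capacity C = ρc_p × D = 4.25×10^6 × 87.3 = 3.71×10^8 J m⁻² K⁻¹.
ω = 2π / 3.15×10^7 s = 1.99×10^-7 s⁻¹.
Phase lag φ = arctan(Cω/λ) = arctan(73.9/39.9) = 1.08 rad.
Time lag = φ / ω = 1.08 / 1.99×10^-7 = 5.40×10^6 s = 62.5 days.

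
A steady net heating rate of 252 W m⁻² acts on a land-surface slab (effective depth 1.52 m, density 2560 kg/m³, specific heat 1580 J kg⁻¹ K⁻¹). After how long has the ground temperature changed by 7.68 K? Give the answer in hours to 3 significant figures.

Areal heat capacity C = ρ c_p D = 2560 × 1580 × 1.52 = 6.15×10^6 J/(m²·K).
Time required: Δt = C ΔT / F = 6.15×10^6 × 7.68 / 252 = 1.87×10^5 s.
In hours: 1.87×10^5 s / (3600 s/hour) = 52.0 hours.

52.0 hours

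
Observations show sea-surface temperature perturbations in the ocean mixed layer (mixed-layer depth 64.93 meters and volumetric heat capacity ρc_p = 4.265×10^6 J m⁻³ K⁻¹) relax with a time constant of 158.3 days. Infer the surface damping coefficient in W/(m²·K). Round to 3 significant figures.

Areal heat capacity C = ρc_p × D = 4.265×10^6 × 64.93 = 2.77×10^8 J/(m²·K).
τ = 158.3 days = 1.37×10^7 s.
λ = C / τ = 2.77×10^8 / 1.37×10^7 = 20.2 W/(m²·K).

20.2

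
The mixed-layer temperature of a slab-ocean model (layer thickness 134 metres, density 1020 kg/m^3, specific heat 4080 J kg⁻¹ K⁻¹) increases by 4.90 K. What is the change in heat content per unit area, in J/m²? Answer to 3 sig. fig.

2.73×10^9

Areal heat capacity C = ρ c_p D = 1020 × 4080 × 134 = 5.58×10^8 J m⁻² K⁻¹.
ΔQ = C ΔT = 5.58×10^8 × 4.90 = 2.73×10^9 J/m².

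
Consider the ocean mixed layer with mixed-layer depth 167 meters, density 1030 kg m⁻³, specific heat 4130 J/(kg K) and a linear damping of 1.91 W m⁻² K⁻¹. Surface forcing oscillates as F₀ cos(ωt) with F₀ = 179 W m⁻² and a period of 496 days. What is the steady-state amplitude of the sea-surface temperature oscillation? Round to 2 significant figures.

Areal heat capacity C = ρ c_p D = 1030 × 4130 × 167 = 7.10×10^8 J m⁻² K⁻¹.
Angular frequency ω = 2π / T = 2π / 4.29×10^7 s = 1.47×10^-7 s⁻¹.
√((Cω)² + λ²) = √((104)² + 1.91²) = 104 W/(m²·K).
Amplitude A = F₀ / √((Cω)²+λ²) = 179 / 104 = 1.72 K.

1.7 K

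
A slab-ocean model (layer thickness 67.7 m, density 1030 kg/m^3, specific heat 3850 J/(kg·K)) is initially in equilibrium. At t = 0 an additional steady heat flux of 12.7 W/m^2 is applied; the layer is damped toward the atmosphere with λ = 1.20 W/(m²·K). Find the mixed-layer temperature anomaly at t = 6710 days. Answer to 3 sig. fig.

Areal heat capacity C = ρ c_p D = 1030 × 3850 × 67.7 = 2.68×10^8 J/(m²·K).
τ = C / λ = 2.68×10^8 / 1.20 = 2.24×10^8 s.
Equilibrium anomaly ΔT_eq = F / λ = 12.7 / 1.20 = 10.6 K.
t = 6710 days = 5.80×10^8 s, so t/τ = 2.59.
ΔT(t) = ΔT_eq (1 − e^(−t/τ)) = 10.6 × (1 − e^−2.59) = 9.79 K.

9.79 K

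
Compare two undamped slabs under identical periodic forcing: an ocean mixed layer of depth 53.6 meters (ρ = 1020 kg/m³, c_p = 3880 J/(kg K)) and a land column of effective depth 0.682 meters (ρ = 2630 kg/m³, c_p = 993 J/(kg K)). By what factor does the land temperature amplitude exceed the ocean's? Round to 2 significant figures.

120

C_ocean = 1020 × 3880 × 53.6 = 2.12×10^8 J/(m²·K).
C_land = 2630 × 993 × 0.682 = 1.78×10^6 J/(m²·K).
Undamped amplitude ∝ 1/C, so A_land/A_ocean = C_ocean/C_land = 119.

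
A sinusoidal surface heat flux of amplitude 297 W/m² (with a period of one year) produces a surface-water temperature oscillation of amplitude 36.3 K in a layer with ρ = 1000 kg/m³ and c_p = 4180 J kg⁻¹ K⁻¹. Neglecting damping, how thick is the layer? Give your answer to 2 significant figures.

9.8 m

ω = 2π / 3.15×10^7 s = 1.99×10^-7 s⁻¹.
Required C = F₀ / (A ω) = 297 / (36.3 × 1.99×10^-7) = 4.11×10^7 J/(m²·K).
D = C / (ρ c_p) = 4.11×10^7 / (1000 × 4180) = 9.82 m.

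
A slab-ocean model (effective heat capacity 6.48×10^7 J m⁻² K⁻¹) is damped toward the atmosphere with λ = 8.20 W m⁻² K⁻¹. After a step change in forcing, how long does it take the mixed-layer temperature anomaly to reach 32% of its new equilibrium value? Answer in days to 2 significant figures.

Areal heat capacity C = 6.48×10^7 J m⁻² K⁻¹ (given).
τ = C / λ = 6.48×10^7 / 8.20 = 7.90×10^6 s.
Fraction reached: 1 − e^(−t/τ) = 0.32 ⇒ t = −τ ln(1 − 0.32) = τ × 0.386.
t = 3.05×10^6 s = 35.3 days.

35 days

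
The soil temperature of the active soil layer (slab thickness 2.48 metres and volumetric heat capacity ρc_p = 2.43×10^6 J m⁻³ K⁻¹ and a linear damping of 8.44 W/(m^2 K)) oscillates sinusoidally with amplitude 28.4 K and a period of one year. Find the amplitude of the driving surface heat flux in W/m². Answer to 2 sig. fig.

Areal heat capacity C = ρc_p × D = 2.43×10^6 × 2.48 = 6.03×10^6 J/(m^2 K).
ω = 2π / 3.15×10^7 s = 1.99×10^-7 s⁻¹.
√((Cω)² + λ²) = √((1.20)² + 8.44²) = 8.52 W/(m²·K).
F₀ = A × √((Cω)²+λ²) = 28.4 × 8.52 = 242 W/m².

240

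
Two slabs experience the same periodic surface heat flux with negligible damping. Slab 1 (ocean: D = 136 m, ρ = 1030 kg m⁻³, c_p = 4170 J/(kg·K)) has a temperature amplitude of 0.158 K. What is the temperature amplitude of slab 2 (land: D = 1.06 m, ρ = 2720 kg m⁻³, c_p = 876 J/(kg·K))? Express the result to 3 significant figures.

C_ocean = 5.84×10^8 J/(m²·K); C_land = 2.53×10^6 J/(m²·K).
A ∝ 1/C ⇒ A_land = A_ocean × C_ocean/C_land = 0.158 × 231 = 36.5 K.

36.5 K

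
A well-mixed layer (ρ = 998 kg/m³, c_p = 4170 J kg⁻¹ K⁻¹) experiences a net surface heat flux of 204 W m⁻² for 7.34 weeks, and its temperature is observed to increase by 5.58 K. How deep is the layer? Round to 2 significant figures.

Heat input Q = F Δt = 204 × 4.44×10^6 s = 9.06×10^8 J/m².
Required areal heat capacity C = Q / ΔT = 1.62×10^8 J/(m²·K).
Depth D = C / (ρ c_p) = 1.62×10^8 / (998 × 4170) = 39.0 m.

39 m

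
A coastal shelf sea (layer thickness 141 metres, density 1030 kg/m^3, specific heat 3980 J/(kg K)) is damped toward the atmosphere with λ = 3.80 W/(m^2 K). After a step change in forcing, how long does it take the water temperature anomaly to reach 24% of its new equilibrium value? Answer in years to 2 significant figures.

Areal heat capacity C = ρ c_p D = 1030 × 3980 × 141 = 5.78×10^8 J/(m²·K).
τ = C / λ = 5.78×10^8 / 3.80 = 1.52×10^8 s.
Fraction reached: 1 − e^(−t/τ) = 0.24 ⇒ t = −τ ln(1 − 0.24) = τ × 0.274.
t = 4.17×10^7 s = 1.32 years.

1.3 years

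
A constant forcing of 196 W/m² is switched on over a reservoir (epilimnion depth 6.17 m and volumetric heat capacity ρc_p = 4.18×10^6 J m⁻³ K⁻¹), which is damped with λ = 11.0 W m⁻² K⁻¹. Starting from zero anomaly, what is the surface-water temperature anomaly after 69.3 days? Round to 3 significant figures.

Areal heat capacity C = ρc_p × D = 4.18×10^6 × 6.17 = 2.58×10^7 J/(m^2 K).
τ = C / λ = 2.58×10^7 / 11.0 = 2.34×10^6 s.
Equilibrium anomaly ΔT_eq = F / λ = 196 / 11.0 = 17.8 K.
t = 69.3 days = 5.99×10^6 s, so t/τ = 2.55.
ΔT(t) = ΔT_eq (1 − e^(−t/τ)) = 17.8 × (1 − e^−2.55) = 16.4 K.

16.4 K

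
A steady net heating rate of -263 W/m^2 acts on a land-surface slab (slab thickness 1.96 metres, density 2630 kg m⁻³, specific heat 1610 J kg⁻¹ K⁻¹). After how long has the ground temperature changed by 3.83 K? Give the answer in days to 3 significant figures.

1.40 days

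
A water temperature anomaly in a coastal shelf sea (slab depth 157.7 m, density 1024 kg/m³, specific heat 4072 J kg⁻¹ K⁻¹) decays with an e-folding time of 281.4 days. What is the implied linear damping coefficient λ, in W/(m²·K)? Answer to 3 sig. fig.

27.0

Areal heat capacity C = ρ c_p D = 1024 × 4072 × 157.7 = 6.58×10^8 J/(m²·K).
τ = 281.4 days = 2.43×10^7 s.
λ = C / τ = 6.58×10^8 / 2.43×10^7 = 27.0 W/(m²·K).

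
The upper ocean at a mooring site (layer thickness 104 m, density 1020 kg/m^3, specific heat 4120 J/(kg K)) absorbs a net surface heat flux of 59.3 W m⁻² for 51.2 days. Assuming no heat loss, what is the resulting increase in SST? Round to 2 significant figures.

Areal heat capacity C = ρ c_p D = 1020 × 4120 × 104 = 4.37×10^8 J m⁻² K⁻¹.
Net heat input Q = F Δt = 59.3 × (51.2 days × 86400 s/day) = 2.62×10^8 J/m².
ΔT = Q / C = 2.62×10^8 / 4.37×10^8 = 0.600 K.

0.60 K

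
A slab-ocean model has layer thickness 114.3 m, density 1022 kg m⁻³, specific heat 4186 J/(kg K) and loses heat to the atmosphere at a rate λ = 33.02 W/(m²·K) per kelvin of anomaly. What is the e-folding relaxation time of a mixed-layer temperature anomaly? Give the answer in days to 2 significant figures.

Areal heat capacity C = ρ c_p D = 1022 × 4186 × 114.3 = 4.89×10^8 J m⁻² K⁻¹.
Relaxation time τ = C / λ = 4.89×10^8 / 33.02 = 1.48×10^7 s.
In days: 1.48×10^7 s / (86400 s/day) = 171 days.

170 days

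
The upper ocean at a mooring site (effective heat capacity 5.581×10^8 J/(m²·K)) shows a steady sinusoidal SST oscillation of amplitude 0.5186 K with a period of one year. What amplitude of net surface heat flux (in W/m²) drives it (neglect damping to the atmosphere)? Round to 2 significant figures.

Areal heat capacity C = 5.581×10^8 J/(m²·K) (given).
ω = 2π / 3.15×10^7 s = 1.99×10^-7 s⁻¹.
Cω = 5.58×10^8 × 1.99×10^-7 = 111 W/(m²·K).
F₀ = A × Cω = 0.5186 × 111 = 57.7 W/m².

58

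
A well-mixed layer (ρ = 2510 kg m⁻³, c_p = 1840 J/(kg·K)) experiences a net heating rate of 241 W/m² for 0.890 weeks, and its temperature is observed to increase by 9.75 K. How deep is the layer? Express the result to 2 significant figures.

2.9 m

Heat input Q = F Δt = 241 × 5.38×10^5 s = 1.30×10^8 J/m².
Required areal heat capacity C = Q / ΔT = 1.33×10^7 J/(m²·K).
Depth D = C / (ρ c_p) = 1.33×10^7 / (2510 × 1840) = 2.88 m.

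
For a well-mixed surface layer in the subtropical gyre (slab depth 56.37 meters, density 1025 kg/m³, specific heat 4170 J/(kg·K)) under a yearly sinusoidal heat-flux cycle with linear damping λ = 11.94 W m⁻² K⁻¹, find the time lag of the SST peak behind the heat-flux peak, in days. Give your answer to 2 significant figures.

77 days

Areal heat capacity C = ρ c_p D = 1025 × 4170 × 56.37 = 2.41×10^8 J/(m²·K).
ω = 2π / 3.15×10^7 s = 1.99×10^-7 s⁻¹.
Phase lag φ = arctan(Cω/λ) = arctan(48.0/11.94) = 1.33 rad.
Time lag = φ / ω = 1.33 / 1.99×10^-7 = 6.66×10^6 s = 77.1 days.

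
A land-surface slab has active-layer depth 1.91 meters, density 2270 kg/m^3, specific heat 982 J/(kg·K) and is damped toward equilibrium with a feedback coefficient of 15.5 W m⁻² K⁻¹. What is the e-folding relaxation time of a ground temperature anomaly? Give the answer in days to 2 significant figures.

Areal heat capacity C = ρ c_p D = 2270 × 982 × 1.91 = 4.26×10^6 J m⁻² K⁻¹.
Relaxation time τ = C / λ = 4.26×10^6 / 15.5 = 2.75×10^5 s.
In days: 2.75×10^5 s / (86400 s/day) = 3.18 days.

3.2 days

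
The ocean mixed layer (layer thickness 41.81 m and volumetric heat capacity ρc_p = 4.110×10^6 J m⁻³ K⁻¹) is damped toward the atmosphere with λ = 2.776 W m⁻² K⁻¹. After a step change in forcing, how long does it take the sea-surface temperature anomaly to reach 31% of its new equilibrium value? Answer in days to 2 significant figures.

270 days

Areal heat capacity C = ρc_p × D = 4.110×10^6 × 41.81 = 1.72×10^8 J/(m²·K).
τ = C / λ = 1.72×10^8 / 2.776 = 6.19×10^7 s.
Fraction reached: 1 − e^(−t/τ) = 0.31 ⇒ t = −τ ln(1 − 0.31) = τ × 0.371.
t = 2.30×10^7 s = 266 days.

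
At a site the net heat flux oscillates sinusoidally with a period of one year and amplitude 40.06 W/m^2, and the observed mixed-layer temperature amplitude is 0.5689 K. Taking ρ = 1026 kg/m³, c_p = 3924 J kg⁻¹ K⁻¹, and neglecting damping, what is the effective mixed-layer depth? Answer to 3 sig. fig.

87.8 m

ω = 2π / 3.15×10^7 s = 1.99×10^-7 s⁻¹.
Required C = F₀ / (A ω) = 40.06 / (0.5689 × 1.99×10^-7) = 3.53×10^8 J/(m²·K).
D = C / (ρ c_p) = 3.53×10^8 / (1026 × 3924) = 87.8 m.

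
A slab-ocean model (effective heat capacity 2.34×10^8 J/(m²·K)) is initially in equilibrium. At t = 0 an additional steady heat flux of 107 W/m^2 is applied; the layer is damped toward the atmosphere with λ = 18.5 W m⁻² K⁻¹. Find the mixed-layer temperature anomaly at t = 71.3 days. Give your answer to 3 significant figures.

2.23 K

Areal heat capacity C = 2.34×10^8 J/(m²·K) (given).
τ = C / λ = 2.34×10^8 / 18.5 = 1.26×10^7 s.
Equilibrium anomaly ΔT_eq = F / λ = 107 / 18.5 = 5.78 K.
t = 71.3 days = 6.16×10^6 s, so t/τ = 0.487.
ΔT(t) = ΔT_eq (1 − e^(−t/τ)) = 5.78 × (1 − e^−0.487) = 2.23 K.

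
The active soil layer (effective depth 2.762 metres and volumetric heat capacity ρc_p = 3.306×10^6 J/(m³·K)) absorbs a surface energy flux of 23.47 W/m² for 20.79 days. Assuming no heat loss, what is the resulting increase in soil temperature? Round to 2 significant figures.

4.6 K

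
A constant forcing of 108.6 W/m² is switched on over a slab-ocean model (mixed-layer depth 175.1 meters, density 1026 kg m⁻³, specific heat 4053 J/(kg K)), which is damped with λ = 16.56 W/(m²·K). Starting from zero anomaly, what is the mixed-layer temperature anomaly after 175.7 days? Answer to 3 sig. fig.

Areal heat capacity C = ρ c_p D = 1026 × 4053 × 175.1 = 7.28×10^8 J/(m²·K).
τ = C / λ = 7.28×10^8 / 16.56 = 4.40×10^7 s.
Equilibrium anomaly ΔT_eq = F / λ = 108.6 / 16.56 = 6.56 K.
t = 175.7 days = 1.52×10^7 s, so t/τ = 0.345.
ΔT(t) = ΔT_eq (1 − e^(−t/τ)) = 6.56 × (1 − e^−0.345) = 1.91 K.

1.91 K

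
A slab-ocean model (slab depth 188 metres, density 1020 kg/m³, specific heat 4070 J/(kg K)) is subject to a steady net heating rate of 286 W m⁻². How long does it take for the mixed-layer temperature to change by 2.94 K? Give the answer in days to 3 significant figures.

92.9 days

Areal heat capacity C = ρ c_p D = 1020 × 4070 × 188 = 7.80×10^8 J/(m^2 K).
Time required: Δt = C ΔT / F = 7.80×10^8 × 2.94 / 286 = 8.02×10^6 s.
In days: 8.02×10^6 s / (86400 s/day) = 92.9 days.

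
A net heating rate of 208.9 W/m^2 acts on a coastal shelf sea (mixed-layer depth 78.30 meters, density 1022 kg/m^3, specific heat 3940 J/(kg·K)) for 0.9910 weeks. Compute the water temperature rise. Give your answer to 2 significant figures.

0.40 K

Areal heat capacity C = ρ c_p D = 1022 × 3940 × 78.30 = 3.15×10^8 J m⁻² K⁻¹.
Net heat input Q = F Δt = 208.9 × (0.9910 weeks × 6.048×10^5 s/week) = 1.25×10^8 J/m².
ΔT = Q / C = 1.25×10^8 / 3.15×10^8 = 0.397 K.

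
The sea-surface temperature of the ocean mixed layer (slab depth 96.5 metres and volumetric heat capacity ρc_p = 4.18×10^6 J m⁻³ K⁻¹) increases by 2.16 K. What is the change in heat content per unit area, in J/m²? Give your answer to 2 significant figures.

Areal heat capacity C = ρc_p × D = 4.18×10^6 × 96.5 = 4.03×10^8 J m⁻² K⁻¹.
ΔQ = C ΔT = 4.03×10^8 × 2.16 = 8.71×10^8 J/m².

8.7×10^8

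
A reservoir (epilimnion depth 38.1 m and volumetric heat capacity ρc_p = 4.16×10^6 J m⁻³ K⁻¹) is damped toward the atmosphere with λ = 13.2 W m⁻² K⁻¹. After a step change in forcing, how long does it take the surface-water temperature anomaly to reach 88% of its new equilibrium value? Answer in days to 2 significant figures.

290 days

Areal heat capacity C = ρc_p × D = 4.16×10^6 × 38.1 = 1.58×10^8 J/(m^2 K).
τ = C / λ = 1.58×10^8 / 13.2 = 1.20×10^7 s.
Fraction reached: 1 − e^(−t/τ) = 0.88 ⇒ t = −τ ln(1 − 0.88) = τ × 2.12.
t = 2.55×10^7 s = 295 days.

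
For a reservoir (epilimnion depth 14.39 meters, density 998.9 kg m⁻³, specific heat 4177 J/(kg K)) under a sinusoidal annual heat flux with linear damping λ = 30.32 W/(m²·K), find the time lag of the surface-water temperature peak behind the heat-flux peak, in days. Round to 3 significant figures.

Areal heat capacity C = ρ c_p D = 998.9 × 4177 × 14.39 = 6.00×10^7 J m⁻² K⁻¹.
ω = 2π / 3.15×10^7 s = 1.99×10^-7 s⁻¹.
Phase lag φ = arctan(Cω/λ) = arctan(12.0/30.32) = 0.376 rad.
Time lag = φ / ω = 0.376 / 1.99×10^-7 = 1.89×10^6 s = 21.8 days.

21.8 days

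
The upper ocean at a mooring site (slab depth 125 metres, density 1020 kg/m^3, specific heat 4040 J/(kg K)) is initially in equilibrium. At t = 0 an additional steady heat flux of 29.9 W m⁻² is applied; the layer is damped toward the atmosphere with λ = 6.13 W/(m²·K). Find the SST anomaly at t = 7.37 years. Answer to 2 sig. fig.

4.6 K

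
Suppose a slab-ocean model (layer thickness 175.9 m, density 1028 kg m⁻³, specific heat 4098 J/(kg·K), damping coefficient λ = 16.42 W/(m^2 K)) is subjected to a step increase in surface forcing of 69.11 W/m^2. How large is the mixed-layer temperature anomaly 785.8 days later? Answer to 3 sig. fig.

3.27 K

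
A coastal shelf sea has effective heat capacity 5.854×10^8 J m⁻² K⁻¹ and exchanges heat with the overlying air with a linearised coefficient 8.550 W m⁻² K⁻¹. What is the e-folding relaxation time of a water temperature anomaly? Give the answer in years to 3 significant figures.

Areal heat capacity C = 5.854×10^8 J m⁻² K⁻¹ (given).
Relaxation time τ = C / λ = 5.85×10^8 / 8.550 = 6.85×10^7 s.
In years: 6.85×10^7 s / (3.156×10^7 s/year) = 2.17 years.

2.17 years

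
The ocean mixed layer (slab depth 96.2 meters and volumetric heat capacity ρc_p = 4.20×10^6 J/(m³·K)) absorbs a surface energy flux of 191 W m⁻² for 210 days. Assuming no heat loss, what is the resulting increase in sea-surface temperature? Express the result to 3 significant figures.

8.58 K

Areal heat capacity C = ρc_p × D = 4.20×10^6 × 96.2 = 4.04×10^8 J/(m²·K).
Net heat input Q = F Δt = 191 × (210 days × 86400 s/day) = 3.47×10^9 J/m².
ΔT = Q / C = 3.47×10^9 / 4.04×10^8 = 8.58 K.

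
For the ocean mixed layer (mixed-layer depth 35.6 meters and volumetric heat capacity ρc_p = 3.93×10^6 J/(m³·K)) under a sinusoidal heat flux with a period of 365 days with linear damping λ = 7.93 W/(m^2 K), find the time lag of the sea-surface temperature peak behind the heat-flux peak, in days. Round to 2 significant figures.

Areal heat capacity C = ρc_p × D = 3.93×10^6 × 35.6 = 1.40×10^8 J m⁻² K⁻¹.
ω = 2π / 3.15×10^7 s = 1.99×10^-7 s⁻¹.
Phase lag φ = arctan(Cω/λ) = arctan(27.9/7.93) = 1.29 rad.
Time lag = φ / ω = 1.29 / 1.99×10^-7 = 6.49×10^6 s = 75.1 days.

75 days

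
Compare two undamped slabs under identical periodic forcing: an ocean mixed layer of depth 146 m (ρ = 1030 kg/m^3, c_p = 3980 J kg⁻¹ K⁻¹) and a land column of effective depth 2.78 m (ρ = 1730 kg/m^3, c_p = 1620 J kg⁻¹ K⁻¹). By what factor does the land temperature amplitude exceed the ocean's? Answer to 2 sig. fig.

C_ocean = 1030 × 3980 × 146 = 5.99×10^8 J/(m²·K).
C_land = 1730 × 1620 × 2.78 = 7.79×10^6 J/(m²·K).
Undamped amplitude ∝ 1/C, so A_land/A_ocean = C_ocean/C_land = 76.8.

77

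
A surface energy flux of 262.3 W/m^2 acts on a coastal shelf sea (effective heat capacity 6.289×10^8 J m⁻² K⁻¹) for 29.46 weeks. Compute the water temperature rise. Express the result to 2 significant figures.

7.4 K

Areal heat capacity C = 6.289×10^8 J m⁻² K⁻¹ (given).
Net heat input Q = F Δt = 262.3 × (29.46 weeks × 6.048×10^5 s/week) = 4.67×10^9 J/m².
ΔT = Q / C = 4.67×10^9 / 6.29×10^8 = 7.43 K.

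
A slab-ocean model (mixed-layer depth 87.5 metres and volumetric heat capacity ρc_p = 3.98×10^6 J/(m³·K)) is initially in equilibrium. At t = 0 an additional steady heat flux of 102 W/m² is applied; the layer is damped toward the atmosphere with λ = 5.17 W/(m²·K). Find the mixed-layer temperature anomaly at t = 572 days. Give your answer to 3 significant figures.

10.3 K

Areal heat capacity C = ρc_p × D = 3.98×10^6 × 87.5 = 3.48×10^8 J m⁻² K⁻¹.
τ = C / λ = 3.48×10^8 / 5.17 = 6.74×10^7 s.
Equilibrium anomaly ΔT_eq = F / λ = 102 / 5.17 = 19.7 K.
t = 572 days = 4.94×10^7 s, so t/τ = 0.734.
ΔT(t) = ΔT_eq (1 − e^(−t/τ)) = 19.7 × (1 − e^−0.734) = 10.3 K.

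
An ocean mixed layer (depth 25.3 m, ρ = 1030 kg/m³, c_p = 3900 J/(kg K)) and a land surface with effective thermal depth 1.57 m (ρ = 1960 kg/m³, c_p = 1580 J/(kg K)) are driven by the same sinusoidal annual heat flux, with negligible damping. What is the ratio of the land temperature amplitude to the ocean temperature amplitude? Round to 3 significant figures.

20.9

C_ocean = 1030 × 3900 × 25.3 = 1.02×10^8 J/(m²·K).
C_land = 1960 × 1580 × 1.57 = 4.86×10^6 J/(m²·K).
Undamped amplitude ∝ 1/C, so A_land/A_ocean = C_ocean/C_land = 20.9.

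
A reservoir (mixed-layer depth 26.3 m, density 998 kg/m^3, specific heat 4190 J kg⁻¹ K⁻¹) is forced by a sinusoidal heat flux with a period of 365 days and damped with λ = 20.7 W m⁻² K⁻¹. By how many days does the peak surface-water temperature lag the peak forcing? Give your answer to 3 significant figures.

47.3 days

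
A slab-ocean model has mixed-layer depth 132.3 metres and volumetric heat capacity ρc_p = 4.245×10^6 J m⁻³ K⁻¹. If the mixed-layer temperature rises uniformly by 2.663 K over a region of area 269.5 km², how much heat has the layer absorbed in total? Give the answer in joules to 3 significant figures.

Areal heat capacity C = ρc_p × D = 4.245×10^6 × 132.3 = 5.62×10^8 J m⁻² K⁻¹.
Heat per unit area: q = C ΔT = 5.62×10^8 × 2.663 = 1.50×10^9 J/m².
Total heat: Q = q × A = 1.50×10^9 × (269.5 × 10⁶ m²) = 4.03×10^17 J.

4.03×10^17 J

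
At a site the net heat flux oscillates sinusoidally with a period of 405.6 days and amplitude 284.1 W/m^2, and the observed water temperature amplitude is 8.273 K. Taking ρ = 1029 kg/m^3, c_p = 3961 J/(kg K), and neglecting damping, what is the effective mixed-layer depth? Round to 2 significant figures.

47 m

ω = 2π / 3.50×10^7 s = 1.79×10^-7 s⁻¹.
Required C = F₀ / (A ω) = 284.1 / (8.273 × 1.79×10^-7) = 1.92×10^8 J/(m²·K).
D = C / (ρ c_p) = 1.92×10^8 / (1029 × 3961) = 47.0 m.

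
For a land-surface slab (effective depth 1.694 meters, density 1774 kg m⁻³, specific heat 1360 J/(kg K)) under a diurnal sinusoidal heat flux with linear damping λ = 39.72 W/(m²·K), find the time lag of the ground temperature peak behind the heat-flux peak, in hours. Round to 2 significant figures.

Areal heat capacity C = ρ c_p D = 1774 × 1360 × 1.694 = 4.09×10^6 J/(m²·K).
ω = 2π / 86400 s = 7.27×10^-5 s⁻¹.
Phase lag φ = arctan(Cω/λ) = arctan(297/39.72) = 1.44 rad.
Time lag = φ / ω = 1.44 / 7.27×10^-5 = 19800 s = 5.49 hours.

5.5 hours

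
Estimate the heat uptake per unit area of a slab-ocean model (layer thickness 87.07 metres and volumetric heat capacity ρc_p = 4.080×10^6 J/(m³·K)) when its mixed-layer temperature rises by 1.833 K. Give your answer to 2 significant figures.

6.5×10^8

Areal heat capacity C = ρc_p × D = 4.080×10^6 × 87.07 = 3.55×10^8 J m⁻² K⁻¹.
ΔQ = C ΔT = 3.55×10^8 × 1.833 = 6.51×10^8 J/m².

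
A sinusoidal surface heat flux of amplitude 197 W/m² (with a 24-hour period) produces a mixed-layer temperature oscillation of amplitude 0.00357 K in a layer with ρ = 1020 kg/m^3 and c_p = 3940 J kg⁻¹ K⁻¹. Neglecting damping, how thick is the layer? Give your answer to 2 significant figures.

ω = 2π / 86400 s = 7.27×10^-5 s⁻¹.
Required C = F₀ / (A ω) = 197 / (0.00357 × 7.27×10^-5) = 7.59×10^8 J/(m²·K).
D = C / (ρ c_p) = 7.59×10^8 / (1020 × 3940) = 189 m.

190 m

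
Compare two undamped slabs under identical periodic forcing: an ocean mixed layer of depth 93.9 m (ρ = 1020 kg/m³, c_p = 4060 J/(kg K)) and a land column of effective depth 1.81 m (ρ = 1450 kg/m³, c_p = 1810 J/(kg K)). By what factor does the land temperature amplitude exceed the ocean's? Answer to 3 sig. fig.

81.9

C_ocean = 1020 × 4060 × 93.9 = 3.89×10^8 J/(m²·K).
C_land = 1450 × 1810 × 1.81 = 4.75×10^6 J/(m²·K).
Undamped amplitude ∝ 1/C, so A_land/A_ocean = C_ocean/C_land = 81.9.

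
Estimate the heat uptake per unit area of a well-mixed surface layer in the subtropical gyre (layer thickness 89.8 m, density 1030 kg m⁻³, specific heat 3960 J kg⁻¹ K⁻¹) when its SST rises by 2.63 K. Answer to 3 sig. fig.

9.63×10^8

Areal heat capacity C = ρ c_p D = 1030 × 3960 × 89.8 = 3.66×10^8 J/(m²·K).
ΔQ = C ΔT = 3.66×10^8 × 2.63 = 9.63×10^8 J/m².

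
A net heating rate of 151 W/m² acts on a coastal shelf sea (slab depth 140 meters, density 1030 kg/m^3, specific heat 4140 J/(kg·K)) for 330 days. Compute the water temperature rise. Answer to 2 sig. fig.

Areal heat capacity C = ρ c_p D = 1030 × 4140 × 140 = 5.97×10^8 J m⁻² K⁻¹.
Net heat input Q = F Δt = 151 × (330 days × 86400 s/day) = 4.31×10^9 J/m².
ΔT = Q / C = 4.31×10^9 / 5.97×10^8 = 7.21 K.

7.2 K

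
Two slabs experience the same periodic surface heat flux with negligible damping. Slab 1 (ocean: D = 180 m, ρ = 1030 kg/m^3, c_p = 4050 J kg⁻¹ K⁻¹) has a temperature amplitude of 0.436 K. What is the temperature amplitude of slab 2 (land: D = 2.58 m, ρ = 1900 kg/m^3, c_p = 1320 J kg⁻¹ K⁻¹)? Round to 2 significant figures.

51 K

C_ocean = 7.51×10^8 J/(m²·K); C_land = 6.47×10^6 J/(m²·K).
A ∝ 1/C ⇒ A_land = A_ocean × C_ocean/C_land = 0.436 × 116 = 50.6 K.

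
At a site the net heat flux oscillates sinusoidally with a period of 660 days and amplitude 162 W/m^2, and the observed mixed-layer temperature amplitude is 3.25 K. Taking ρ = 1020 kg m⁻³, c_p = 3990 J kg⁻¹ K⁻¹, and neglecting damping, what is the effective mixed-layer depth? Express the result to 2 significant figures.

110 m

ω = 2π / 5.70×10^7 s = 1.10×10^-7 s⁻¹.
Required C = F₀ / (A ω) = 162 / (3.25 × 1.10×10^-7) = 4.52×10^8 J/(m²·K).
D = C / (ρ c_p) = 4.52×10^8 / (1020 × 3990) = 111 m.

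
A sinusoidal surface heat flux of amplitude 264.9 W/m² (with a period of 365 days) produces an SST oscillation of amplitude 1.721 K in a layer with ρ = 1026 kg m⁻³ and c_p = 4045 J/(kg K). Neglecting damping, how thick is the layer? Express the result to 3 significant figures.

186 m

ω = 2π / 3.15×10^7 s = 1.99×10^-7 s⁻¹.
Required C = F₀ / (A ω) = 264.9 / (1.721 × 1.99×10^-7) = 7.73×10^8 J/(m²·K).
D = C / (ρ c_p) = 7.73×10^8 / (1026 × 4045) = 186 m.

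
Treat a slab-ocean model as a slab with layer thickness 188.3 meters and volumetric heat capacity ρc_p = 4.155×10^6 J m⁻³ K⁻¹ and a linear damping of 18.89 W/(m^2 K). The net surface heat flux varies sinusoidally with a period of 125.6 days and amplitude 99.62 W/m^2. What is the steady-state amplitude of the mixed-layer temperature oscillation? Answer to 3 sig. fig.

Areal heat capacity C = ρc_p × D = 4.155×10^6 × 188.3 = 7.82×10^8 J/(m²·K).
Angular frequency ω = 2π / T = 2π / 1.09×10^7 s = 5.79×10^-7 s⁻¹.
√((Cω)² + λ²) = √((453)² + 18.89²) = 453 W/(m²·K).
Amplitude A = F₀ / √((Cω)²+λ²) = 99.62 / 453 = 0.220 K.

0.220 K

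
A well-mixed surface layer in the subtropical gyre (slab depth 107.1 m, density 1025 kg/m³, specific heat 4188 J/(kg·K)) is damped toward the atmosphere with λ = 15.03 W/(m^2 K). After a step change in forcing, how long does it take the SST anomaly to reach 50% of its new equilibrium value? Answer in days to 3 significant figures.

Areal heat capacity C = ρ c_p D = 1025 × 4188 × 107.1 = 4.60×10^8 J/(m^2 K).
τ = C / λ = 4.60×10^8 / 15.03 = 3.06×10^7 s.
Fraction reached: 1 − e^(−t/τ) = 0.50 ⇒ t = −τ ln(1 − 0.50) = τ × 0.693.
t = 2.12×10^7 s = 245 days.

245 days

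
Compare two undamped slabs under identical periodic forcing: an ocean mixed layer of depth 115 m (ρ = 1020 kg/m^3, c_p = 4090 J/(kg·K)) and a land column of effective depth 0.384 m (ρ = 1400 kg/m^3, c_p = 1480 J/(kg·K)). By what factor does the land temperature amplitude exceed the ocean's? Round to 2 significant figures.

C_ocean = 1020 × 4090 × 115 = 4.80×10^8 J/(m²·K).
C_land = 1400 × 1480 × 0.384 = 7.96×10^5 J/(m²·K).
Undamped amplitude ∝ 1/C, so A_land/A_ocean = C_ocean/C_land = 603.

600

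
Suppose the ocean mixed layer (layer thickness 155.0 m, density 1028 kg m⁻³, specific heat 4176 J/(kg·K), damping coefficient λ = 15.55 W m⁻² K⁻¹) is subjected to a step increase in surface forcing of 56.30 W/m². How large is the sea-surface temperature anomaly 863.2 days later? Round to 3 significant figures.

Areal heat capacity C = ρ c_p D = 1028 × 4176 × 155.0 = 6.65×10^8 J/(m²·K).
τ = C / λ = 6.65×10^8 / 15.55 = 4.28×10^7 s.
Equilibrium anomaly ΔT_eq = F / λ = 56.30 / 15.55 = 3.62 K.
t = 863.2 days = 7.46×10^7 s, so t/τ = 1.74.
ΔT(t) = ΔT_eq (1 − e^(−t/τ)) = 3.62 × (1 − e^−1.74) = 2.99 K.

2.99 K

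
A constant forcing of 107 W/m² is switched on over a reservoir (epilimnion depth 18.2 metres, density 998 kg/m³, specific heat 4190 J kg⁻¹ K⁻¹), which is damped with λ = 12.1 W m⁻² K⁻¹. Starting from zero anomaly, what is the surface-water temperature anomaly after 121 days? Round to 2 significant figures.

Areal heat capacity C = ρ c_p D = 998 × 4190 × 18.2 = 7.61×10^7 J/(m²·K).
τ = C / λ = 7.61×10^7 / 12.1 = 6.29×10^6 s.
Equilibrium anomaly ΔT_eq = F / λ = 107 / 12.1 = 8.84 K.
t = 121 days = 1.05×10^7 s, so t/τ = 1.66.
ΔT(t) = ΔT_eq (1 − e^(−t/τ)) = 8.84 × (1 − e^−1.66) = 7.17 K.

7.2 K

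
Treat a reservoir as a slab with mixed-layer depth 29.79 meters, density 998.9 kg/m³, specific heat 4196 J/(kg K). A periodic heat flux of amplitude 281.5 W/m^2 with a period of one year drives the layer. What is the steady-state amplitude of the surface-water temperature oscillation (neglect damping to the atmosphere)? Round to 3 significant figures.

11.3 K

Areal heat capacity C = ρ c_p D = 998.9 × 4196 × 29.79 = 1.25×10^8 J/(m²·K).
Angular frequency ω = 2π / T = 2π / 3.15×10^7 s = 1.99×10^-7 s⁻¹.
Cω = 1.25×10^8 × 1.99×10^-7 = 24.9 W/(m²·K).
Amplitude A = F₀ / (Cω) = 281.5 / 24.9 = 11.3 K.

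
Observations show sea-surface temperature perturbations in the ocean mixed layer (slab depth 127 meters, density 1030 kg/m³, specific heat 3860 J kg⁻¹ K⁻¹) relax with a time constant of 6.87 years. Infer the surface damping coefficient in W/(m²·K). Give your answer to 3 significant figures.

2.33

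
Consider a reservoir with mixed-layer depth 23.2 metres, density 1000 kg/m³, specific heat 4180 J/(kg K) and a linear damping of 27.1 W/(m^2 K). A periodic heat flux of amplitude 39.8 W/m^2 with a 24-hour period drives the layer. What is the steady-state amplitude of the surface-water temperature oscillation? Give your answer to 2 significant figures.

Areal heat capacity C = ρ c_p D = 1000 × 4180 × 23.2 = 9.70×10^7 J/(m^2 K).
Angular frequency ω = 2π / T = 2π / 86400 s = 7.27×10^-5 s⁻¹.
√((Cω)² + λ²) = √((7050)² + 27.1²) = 7050 W/(m²·K).
Amplitude A = F₀ / √((Cω)²+λ²) = 39.8 / 7050 = 0.00564 K.

0.0056 K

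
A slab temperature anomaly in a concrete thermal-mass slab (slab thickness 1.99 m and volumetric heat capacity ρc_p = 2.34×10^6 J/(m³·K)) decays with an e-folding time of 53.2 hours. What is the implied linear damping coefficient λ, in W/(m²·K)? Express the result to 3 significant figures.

Areal heat capacity C = ρc_p × D = 2.34×10^6 × 1.99 = 4.66×10^6 J/(m²·K).
τ = 53.2 hours = 1.92×10^5 s.
λ = C / τ = 4.66×10^6 / 1.92×10^5 = 24.3 W/(m²·K).

24.3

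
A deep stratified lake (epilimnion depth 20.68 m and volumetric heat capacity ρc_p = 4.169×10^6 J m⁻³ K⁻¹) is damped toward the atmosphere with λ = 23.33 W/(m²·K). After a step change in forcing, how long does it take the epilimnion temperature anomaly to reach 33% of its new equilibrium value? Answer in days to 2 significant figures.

Areal heat capacity C = ρc_p × D = 4.169×10^6 × 20.68 = 8.62×10^7 J/(m²·K).
τ = C / λ = 8.62×10^7 / 23.33 = 3.70×10^6 s.
Fraction reached: 1 − e^(−t/τ) = 0.33 ⇒ t = −τ ln(1 − 0.33) = τ × 0.400.
t = 1.48×10^6 s = 17.1 days.

17 days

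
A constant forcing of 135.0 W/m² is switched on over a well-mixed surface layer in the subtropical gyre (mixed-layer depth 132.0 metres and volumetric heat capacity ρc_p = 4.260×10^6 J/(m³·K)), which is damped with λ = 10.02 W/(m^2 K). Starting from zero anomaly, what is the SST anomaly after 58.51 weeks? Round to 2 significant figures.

Areal heat capacity C = ρc_p × D = 4.260×10^6 × 132.0 = 5.62×10^8 J m⁻² K⁻¹.
τ = C / λ = 5.62×10^8 / 10.02 = 5.61×10^7 s.
Equilibrium anomaly ΔT_eq = F / λ = 135.0 / 10.02 = 13.5 K.
t = 58.51 weeks = 3.54×10^7 s, so t/τ = 0.631.
ΔT(t) = ΔT_eq (1 − e^(−t/τ)) = 13.5 × (1 − e^−0.631) = 6.30 K.

6.3 K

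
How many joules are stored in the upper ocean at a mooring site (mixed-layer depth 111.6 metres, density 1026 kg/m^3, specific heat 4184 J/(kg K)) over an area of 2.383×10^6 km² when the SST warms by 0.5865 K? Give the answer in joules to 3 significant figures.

Areal heat capacity C = ρ c_p D = 1026 × 4184 × 111.6 = 4.79×10^8 J/(m^2 K).
Heat per unit area: q = C ΔT = 4.79×10^8 × 0.5865 = 2.81×10^8 J/m².
Total heat: Q = q × A = 2.81×10^8 × (2.383×10^6 × 10⁶ m²) = 6.70×10^20 J.

6.70×10^20 J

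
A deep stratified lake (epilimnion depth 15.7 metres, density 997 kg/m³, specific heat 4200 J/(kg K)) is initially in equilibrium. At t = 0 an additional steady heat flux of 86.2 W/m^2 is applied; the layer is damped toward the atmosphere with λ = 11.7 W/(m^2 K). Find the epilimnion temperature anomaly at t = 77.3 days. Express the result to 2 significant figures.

5.1 K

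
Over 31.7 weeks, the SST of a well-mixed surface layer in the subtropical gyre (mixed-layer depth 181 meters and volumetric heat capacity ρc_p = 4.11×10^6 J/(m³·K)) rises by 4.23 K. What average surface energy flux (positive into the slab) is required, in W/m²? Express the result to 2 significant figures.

160

Areal heat capacity C = ρc_p × D = 4.11×10^6 × 181 = 7.44×10^8 J/(m^2 K).
Required heat per unit area: Q = C ΔT = 7.44×10^8 × 4.23 = 3.15×10^9 J/m².
Flux F = Q / Δt = 3.15×10^9 / 1.92×10^7 s = 164 W/m².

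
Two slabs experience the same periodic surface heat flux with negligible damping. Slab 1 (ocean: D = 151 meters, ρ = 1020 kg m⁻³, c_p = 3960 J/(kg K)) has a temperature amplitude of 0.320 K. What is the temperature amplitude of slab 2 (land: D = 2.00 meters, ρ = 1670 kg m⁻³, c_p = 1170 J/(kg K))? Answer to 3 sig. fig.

C_ocean = 6.10×10^8 J/(m²·K); C_land = 3.91×10^6 J/(m²·K).
A ∝ 1/C ⇒ A_land = A_ocean × C_ocean/C_land = 0.320 × 156 = 49.9 K.

49.9 K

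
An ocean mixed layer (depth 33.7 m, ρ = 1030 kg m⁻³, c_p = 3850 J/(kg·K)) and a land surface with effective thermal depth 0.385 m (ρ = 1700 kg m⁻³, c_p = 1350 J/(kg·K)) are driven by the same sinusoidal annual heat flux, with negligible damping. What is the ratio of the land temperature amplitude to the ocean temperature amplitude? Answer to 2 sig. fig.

C_ocean = 1030 × 3850 × 33.7 = 1.34×10^8 J/(m²·K).
C_land = 1700 × 1350 × 0.385 = 8.84×10^5 J/(m²·K).
Undamped amplitude ∝ 1/C, so A_land/A_ocean = C_ocean/C_land = 151.

150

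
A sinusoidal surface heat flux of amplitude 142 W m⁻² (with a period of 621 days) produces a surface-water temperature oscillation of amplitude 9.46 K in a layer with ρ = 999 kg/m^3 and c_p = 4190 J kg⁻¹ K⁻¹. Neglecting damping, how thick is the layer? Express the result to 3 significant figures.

30.6 m

ω = 2π / 5.37×10^7 s = 1.17×10^-7 s⁻¹.
Required C = F₀ / (A ω) = 142 / (9.46 × 1.17×10^-7) = 1.28×10^8 J/(m²·K).
D = C / (ρ c_p) = 1.28×10^8 / (999 × 4190) = 30.6 m.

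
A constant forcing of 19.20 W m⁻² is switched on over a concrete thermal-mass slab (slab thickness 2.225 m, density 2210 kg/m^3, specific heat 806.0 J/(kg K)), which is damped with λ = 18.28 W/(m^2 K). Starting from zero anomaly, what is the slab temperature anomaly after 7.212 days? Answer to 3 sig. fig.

0.991 K

Areal heat capacity C = ρ c_p D = 2210 × 806.0 × 2.225 = 3.96×10^6 J/(m^2 K).
τ = C / λ = 3.96×10^6 / 18.28 = 2.17×10^5 s.
Equilibrium anomaly ΔT_eq = F / λ = 19.20 / 18.28 = 1.05 K.
t = 7.212 days = 6.23×10^5 s, so t/τ = 2.87.
ΔT(t) = ΔT_eq (1 − e^(−t/τ)) = 1.05 × (1 − e^−2.87) = 0.991 K.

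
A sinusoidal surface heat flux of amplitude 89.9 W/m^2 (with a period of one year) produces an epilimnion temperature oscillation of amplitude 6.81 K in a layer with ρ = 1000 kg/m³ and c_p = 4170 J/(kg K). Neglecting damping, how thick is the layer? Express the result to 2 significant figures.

ω = 2π / 3.15×10^7 s = 1.99×10^-7 s⁻¹.
Required C = F₀ / (A ω) = 89.9 / (6.81 × 1.99×10^-7) = 6.63×10^7 J/(m²·K).
D = C / (ρ c_p) = 6.63×10^7 / (1000 × 4170) = 15.9 m.

16 m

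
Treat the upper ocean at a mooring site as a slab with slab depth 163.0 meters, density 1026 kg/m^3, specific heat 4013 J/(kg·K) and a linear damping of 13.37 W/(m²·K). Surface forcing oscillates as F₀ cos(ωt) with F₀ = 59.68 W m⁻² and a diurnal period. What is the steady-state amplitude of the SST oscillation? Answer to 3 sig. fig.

Areal heat capacity C = ρ c_p D = 1026 × 4013 × 163.0 = 6.71×10^8 J/(m^2 K).
Angular frequency ω = 2π / T = 2π / 86400 s = 7.27×10^-5 s⁻¹.
√((Cω)² + λ²) = √((48800)² + 13.37²) = 48800 W/(m²·K).
Amplitude A = F₀ / √((Cω)²+λ²) = 59.68 / 48800 = 0.00122 K.

0.00122 K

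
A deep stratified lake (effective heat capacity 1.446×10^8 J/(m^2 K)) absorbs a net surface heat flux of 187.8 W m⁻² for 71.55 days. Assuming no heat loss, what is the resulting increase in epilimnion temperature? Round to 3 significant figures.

8.03 K

Areal heat capacity C = 1.446×10^8 J/(m^2 K) (given).
Net heat input Q = F Δt = 187.8 × (71.55 days × 86400 s/day) = 1.16×10^9 J/m².
ΔT = Q / C = 1.16×10^9 / 1.45×10^8 = 8.03 K.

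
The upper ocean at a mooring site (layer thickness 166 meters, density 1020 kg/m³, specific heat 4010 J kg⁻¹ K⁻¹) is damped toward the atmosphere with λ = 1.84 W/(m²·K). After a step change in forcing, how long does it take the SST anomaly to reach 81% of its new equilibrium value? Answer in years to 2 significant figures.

Areal heat capacity C = ρ c_p D = 1020 × 4010 × 166 = 6.79×10^8 J m⁻² K⁻¹.
τ = C / λ = 6.79×10^8 / 1.84 = 3.69×10^8 s.
Fraction reached: 1 − e^(−t/τ) = 0.81 ⇒ t = −τ ln(1 − 0.81) = τ × 1.66.
t = 6.13×10^8 s = 19.4 years.

19 years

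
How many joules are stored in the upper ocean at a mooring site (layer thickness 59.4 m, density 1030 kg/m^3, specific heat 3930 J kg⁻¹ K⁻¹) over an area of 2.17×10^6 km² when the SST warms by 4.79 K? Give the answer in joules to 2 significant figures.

2.5×10^21 J

Areal heat capacity C = ρ c_p D = 1030 × 3930 × 59.4 = 2.40×10^8 J/(m^2 K).
Heat per unit area: q = C ΔT = 2.40×10^8 × 4.79 = 1.15×10^9 J/m².
Total heat: Q = q × A = 1.15×10^9 × (2.17×10^6 × 10⁶ m²) = 2.50×10^21 J.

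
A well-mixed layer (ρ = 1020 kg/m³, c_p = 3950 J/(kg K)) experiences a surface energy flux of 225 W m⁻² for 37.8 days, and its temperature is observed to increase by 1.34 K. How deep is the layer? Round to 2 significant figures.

Heat input Q = F Δt = 225 × 3.27×10^6 s = 7.35×10^8 J/m².
Required areal heat capacity C = Q / ΔT = 5.48×10^8 J/(m²·K).
Depth D = C / (ρ c_p) = 5.48×10^8 / (1020 × 3950) = 136 m.

140 m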